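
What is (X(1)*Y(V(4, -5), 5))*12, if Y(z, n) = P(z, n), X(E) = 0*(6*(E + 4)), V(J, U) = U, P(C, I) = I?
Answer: 0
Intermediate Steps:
X(E) = 0 (X(E) = 0*(6*(4 + E)) = 0*(24 + 6*E) = 0)
Y(z, n) = n
(X(1)*Y(V(4, -5), 5))*12 = (0*5)*12 = 0*12 = 0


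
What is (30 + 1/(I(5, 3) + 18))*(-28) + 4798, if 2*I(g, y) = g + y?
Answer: 43524/11 ≈ 3956.7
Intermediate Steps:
I(g, y) = g/2 + y/2 (I(g, y) = (g + y)/2 = g/2 + y/2)
(30 + 1/(I(5, 3) + 18))*(-28) + 4798 = (30 + 1/(((1/2)*5 + (1/2)*3) + 18))*(-28) + 4798 = (30 + 1/((5/2 + 3/2) + 18))*(-28) + 4798 = (30 + 1/(4 + 18))*(-28) + 4798 = (30 + 1/22)*(-28) + 4798 = (661/22)*(-28) + 4798 = -9254/11 + 4798 = 43524/11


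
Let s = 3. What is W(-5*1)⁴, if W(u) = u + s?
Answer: 16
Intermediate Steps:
W(u) = 3 + u (W(u) = u + 3 = 3 + u)
W(-5*1)⁴ = (3 - 5*1)⁴ = (3 - 5)⁴ = (-2)⁴ = 16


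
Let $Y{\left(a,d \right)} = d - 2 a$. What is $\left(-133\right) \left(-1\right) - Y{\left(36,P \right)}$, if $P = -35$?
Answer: $240$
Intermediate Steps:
$\left(-133\right) \left(-1\right) - Y{\left(36,P \right)} = \left(-133\right) \left(-1\right) - \left(-35 - 72\right) = 133 - \left(-35 - 72\right) = 133 - -107 = 133 + 107 = 240$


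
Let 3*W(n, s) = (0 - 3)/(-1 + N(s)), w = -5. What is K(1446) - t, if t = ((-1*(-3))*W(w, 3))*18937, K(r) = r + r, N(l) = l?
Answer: 62595/2 ≈ 31298.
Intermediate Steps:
W(n, s) = -1/(-1 + s) (W(n, s) = ((0 - 3)/(-1 + s))/3 = (-3/(-1 + s))/3 = -1/(-1 + s))
K(r) = 2*r
t = -56811/2 (t = ((-1*(-3))*(-1/(-1 + 3)))*18937 = (3*(-1/2))*18937 = (3*(-1*½))*18937 = (3*(-½))*18937 = -3/2*18937 = -56811/2 ≈ -28406.)
K(1446) - t = 2*1446 - 1*(-56811/2) = 2892 + 56811/2 = 62595/2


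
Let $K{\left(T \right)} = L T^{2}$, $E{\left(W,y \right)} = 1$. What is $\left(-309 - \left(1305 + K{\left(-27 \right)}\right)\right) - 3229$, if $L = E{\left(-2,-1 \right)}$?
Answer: $-5572$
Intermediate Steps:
$L = 1$
$K{\left(T \right)} = T^{2}$ ($K{\left(T \right)} = 1 T^{2} = T^{2}$)
$\left(-309 - \left(1305 + K{\left(-27 \right)}\right)\right) - 3229 = \left(-309 - 2034\right) - 3229 = -2343 - 3229 = -5572$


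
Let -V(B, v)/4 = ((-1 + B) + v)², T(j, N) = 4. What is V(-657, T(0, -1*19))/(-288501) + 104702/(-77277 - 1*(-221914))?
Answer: 92553622690/13909306379 ≈ 6.6541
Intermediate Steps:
V(B, v) = -4*(-1 + B + v)² (V(B, v) = -4*((-1 + B) + v)² = -4*(-1 + B + v)²)
V(-657, T(0, -1*19))/(-288501) + 104702/(-77277 - 1*(-221914)) = -4*(-1 - 657 + 4)²/(-288501) + 104702/(-77277 - 1*(-221914)) = -4*(-654)²*(-1/288501) + 104702/(-77277 + 221914) = -4*427716*(-1/288501) + 104702/144637 = -1710864*(-1/288501) + 104702*(1/144637) = 570288/96167 + 104702/144637 = 92553622690/13909306379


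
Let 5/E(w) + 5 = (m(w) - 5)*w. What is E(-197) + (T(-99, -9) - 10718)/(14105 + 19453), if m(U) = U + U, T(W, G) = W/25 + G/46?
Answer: -69211287853/216659316900 ≈ -0.31945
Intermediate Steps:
T(W, G) = W/25 + G/46 (T(W, G) = W*(1/25) + G*(1/46) = W/25 + G/46)
m(U) = 2*U
E(w) = 5/(-5 + w*(-5 + 2*w)) (E(w) = 5/(-5 + (2*w - 5)*w) = 5/(-5 + (-5 + 2*w)*w) = 5/(-5 + w*(-5 + 2*w)))
E(-197) + (T(-99, -9) - 10718)/(14105 + 19453) = 5/(-5 - 5*(-197) + 2*(-197)**2) + (((1/25)*(-99) + (1/46)*(-9)) - 10718)/(14105 + 19453) = 5/(-5 + 985 + 2*38809) + ((-99/25 - 9/46) - 10718)/33558 = 5/(-5 + 985 + 77618) + (-4779/1150 - 10718)*(1/33558) = 5/78598 - 12330479/1150*1/33558 = 5*(1/78598) - 1761497/5513100 = 5/78598 - 1761497/5513100 = -69211287853/216659316900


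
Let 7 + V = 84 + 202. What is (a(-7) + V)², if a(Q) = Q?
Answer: 73984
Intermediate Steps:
V = 279 (V = -7 + (84 + 202) = -7 + 286 = 279)
(a(-7) + V)² = (-7 + 279)² = 272² = 73984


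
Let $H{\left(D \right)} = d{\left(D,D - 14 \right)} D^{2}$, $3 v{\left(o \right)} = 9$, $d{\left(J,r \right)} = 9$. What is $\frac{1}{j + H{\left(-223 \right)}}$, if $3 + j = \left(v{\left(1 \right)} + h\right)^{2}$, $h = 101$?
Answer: $\frac{1}{458374} \approx 2.1816 \cdot 10^{-6}$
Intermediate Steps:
$v{\left(o \right)} = 3$ ($v{\left(o \right)} = \frac{1}{3} \cdot 9 = 3$)
$H{\left(D \right)} = 9 D^{2}$
$j = 10813$ ($j = -3 + \left(3 + 101\right)^{2} = -3 + 104^{2} = -3 + 10816 = 10813$)
$\frac{1}{j + H{\left(-223 \right)}} = \frac{1}{10813 + 9 \left(-223\right)^{2}} = \frac{1}{10813 + 9 \cdot 49729} = \frac{1}{10813 + 447561} = \frac{1}{458374}$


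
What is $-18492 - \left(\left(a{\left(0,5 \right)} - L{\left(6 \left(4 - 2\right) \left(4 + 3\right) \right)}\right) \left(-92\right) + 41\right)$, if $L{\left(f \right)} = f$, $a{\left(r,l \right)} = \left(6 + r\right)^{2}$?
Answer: $-22949$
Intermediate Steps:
$-18492 - \left(\left(a{\left(0,5 \right)} - L{\left(6 \left(4 - 2\right) \left(4 + 3\right) \right)}\right) \left(-92\right) + 41\right) = -18492 - \left(\left(\left(6 + 0\right)^{2} - 6 \left(4 - 2\right) \left(4 + 3\right)\right) \left(-92\right) + 41\right) = -18492 - \left(\left(6^{2} - 6 \cdot 2 \cdot 7\right) \left(-92\right) + 41\right) = -18492 - \left(\left(36 - 6 \cdot 14\right) \left(-92\right) + 41\right) = -18492 - \left(\left(36 - 84\right) \left(-92\right) + 41\right) = -18492 - \left(\left(-48\right) \left(-92\right) + 41\right) = -18492 - \left(4416 + 41\right) = -18492 - 4457 = -22949$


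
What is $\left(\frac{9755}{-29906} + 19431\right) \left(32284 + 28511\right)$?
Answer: $\frac{35327593376145}{29906} \approx 1.1813 \cdot 10^{9}$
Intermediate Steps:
$\left(\frac{9755}{-29906} + 19431\right) \left(32284 + 28511\right) = \left(9755 \left(- \frac{1}{29906}\right) + 19431\right) 60795 = \left(- \frac{9755}{29906} + 19431\right) 60795 = \frac{581093731}{29906} \cdot 60795 = \frac{35327593376145}{29906}$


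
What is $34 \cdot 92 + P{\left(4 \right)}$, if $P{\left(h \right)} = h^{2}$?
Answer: $3144$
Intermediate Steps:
$34 \cdot 92 + P{\left(4 \right)} = 34 \cdot 92 + 4^{2} = 3128 + 16 = 3144$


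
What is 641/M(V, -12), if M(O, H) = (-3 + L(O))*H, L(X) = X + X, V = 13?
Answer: -641/276 ≈ -2.3225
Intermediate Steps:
L(X) = 2*X
M(O, H) = H*(-3 + 2*O) (M(O, H) = (-3 + 2*O)*H = H*(-3 + 2*O))
641/M(V, -12) = 641/((-12*(-3 + 2*13))) = 641/((-12*(-3 + 26))) = 641/((-12*23)) = 641/(-276) = 641*(-1/276) = -641/276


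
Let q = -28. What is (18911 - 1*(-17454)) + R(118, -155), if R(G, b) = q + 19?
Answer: 36356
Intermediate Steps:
R(G, b) = -9 (R(G, b) = -28 + 19 = -9)
(18911 - 1*(-17454)) + R(118, -155) = (18911 - 1*(-17454)) - 9 = (18911 + 17454) - 9 = 36365 - 9 = 36356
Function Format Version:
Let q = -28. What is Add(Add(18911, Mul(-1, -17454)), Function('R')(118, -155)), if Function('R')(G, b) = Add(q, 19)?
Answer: 36356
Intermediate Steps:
Function('R')(G, b) = -9 (Function('R')(G, b) = Add(-28, 19) = -9)
Add(Add(18911, Mul(-1, -17454)), Function('R')(118, -155)) = Add(Add(18911, Mul(-1, -17454)), -9) = Add(Add(18911, 17454), -9) = Add(36365, -9) = 36356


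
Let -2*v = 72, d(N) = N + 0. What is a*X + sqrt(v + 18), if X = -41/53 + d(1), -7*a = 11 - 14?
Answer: 36/371 + 3*I*sqrt(2) ≈ 0.097035 + 4.2426*I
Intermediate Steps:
d(N) = N
v = -36 (v = -1/2*72 = -36)
a = 3/7 (a = -(11 - 14)/7 = -1/7*(-3) = 3/7 ≈ 0.42857)
X = 12/53 (X = -41/53 + 1 = 12/53 ≈ 0.22642)
a*X + sqrt(v + 18) = (3/7)*(12/53) + sqrt(-36 + 18) = 36/371 + sqrt(-18) = 36/371 + 3*I*sqrt(2)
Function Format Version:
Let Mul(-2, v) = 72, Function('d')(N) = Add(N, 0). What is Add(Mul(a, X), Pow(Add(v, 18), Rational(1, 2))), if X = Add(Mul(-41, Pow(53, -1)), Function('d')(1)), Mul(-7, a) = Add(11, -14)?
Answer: Add(Rational(36, 371), Mul(3, I, Pow(2, Rational(1, 2)))) ≈ Add(0.097035, Mul(4.2426, I))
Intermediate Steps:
Function('d')(N) = N
v = -36 (v = Mul(Rational(-1, 2), 72) = -36)
a = Rational(3, 7) (a = Mul(Rational(-1, 7), Add(11, -14)) = Mul(Rational(-1, 7), -3) = Rational(3, 7) ≈ 0.42857)
X = Rational(12, 53) (X = Add(Mul(-41, Pow(53, -1)), 1) = Add(Mul(-41, Rational(1, 53)), 1) = Add(Rational(-41, 53), 1) = Rational(12, 53) ≈ 0.22642)
Add(Mul(a, X), Pow(Add(v, 18), Rational(1, 2))) = Add(Mul(Rational(3, 7), Rational(12, 53)), Pow(Add(-36, 18), Rational(1, 2))) = Add(Rational(36, 371), Pow(-18, Rational(1, 2))) = Add(Rational(36, 371), Mul(3, I, Pow(2, Rational(1, 2))))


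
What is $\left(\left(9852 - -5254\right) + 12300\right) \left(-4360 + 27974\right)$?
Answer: $647165284$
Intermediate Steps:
$\left(\left(9852 - -5254\right) + 12300\right) \left(-4360 + 27974\right) = \left(\left(9852 + 5254\right) + 12300\right) 23614 = \left(15106 + 12300\right) 23614 = 27406 \cdot 23614 = 647165284$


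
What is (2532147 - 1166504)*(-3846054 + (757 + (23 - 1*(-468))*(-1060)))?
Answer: -5962065486751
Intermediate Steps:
(2532147 - 1166504)*(-3846054 + (757 + (23 - 1*(-468))*(-1060))) = 1365643*(-3846054 + (757 + (23 + 468)*(-1060))) = 1365643*(-3846054 + (757 + 491*(-1060))) = 1365643*(-3846054 + (757 - 520460)) = 1365643*(-3846054 - 519703) = 1365643*(-4365757) = -5962065486751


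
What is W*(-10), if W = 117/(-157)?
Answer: 1170/157 ≈ 7.4522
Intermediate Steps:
W = -117/157 (W = 117*(-1/157) = -117/157 ≈ -0.74522)
W*(-10) = -117/157*(-10) = 1170/157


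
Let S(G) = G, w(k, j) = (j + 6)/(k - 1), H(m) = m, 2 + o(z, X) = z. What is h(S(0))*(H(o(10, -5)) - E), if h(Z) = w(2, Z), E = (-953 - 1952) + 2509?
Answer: 2424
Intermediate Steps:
o(z, X) = -2 + z
w(k, j) = (6 + j)/(-1 + k)
E = -396 (E = -2905 + 2509 = -396)
h(Z) = 6 + Z (h(Z) = (6 + Z)/(-1 + 2) = (6 + Z)/1 = 1*(6 + Z) = 6 + Z)
h(S(0))*(H(o(10, -5)) - E) = (6 + 0)*((-2 + 10) - 1*(-396)) = 6*(8 + 396) = 6*404 = 2424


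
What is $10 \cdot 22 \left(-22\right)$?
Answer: $-4840$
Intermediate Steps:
$10 \cdot 22 \left(-22\right) = 220 \left(-22\right) = -4840$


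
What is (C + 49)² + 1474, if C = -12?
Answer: 2843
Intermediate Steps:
(C + 49)² + 1474 = (-12 + 49)² + 1474 = 37² + 1474 = 1369 + 1474 = 2843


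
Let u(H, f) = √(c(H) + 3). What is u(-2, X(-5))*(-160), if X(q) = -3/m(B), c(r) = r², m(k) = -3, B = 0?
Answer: -160*√7 ≈ -423.32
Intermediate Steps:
X(q) = 1 (X(q) = -3/(-3) = -3*(-⅓) = 1)
u(H, f) = √(3 + H²) (u(H, f) = √(H² + 3) = √(3 + H²))
u(-2, X(-5))*(-160) = √(3 + (-2)²)*(-160) = √(3 + 4)*(-160) = √7*(-160) = -160*√7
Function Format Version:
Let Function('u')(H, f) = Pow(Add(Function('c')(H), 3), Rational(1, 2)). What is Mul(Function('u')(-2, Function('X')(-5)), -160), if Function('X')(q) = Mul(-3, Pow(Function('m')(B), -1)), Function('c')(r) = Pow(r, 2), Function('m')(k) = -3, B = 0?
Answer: Mul(-160, Pow(7, Rational(1, 2))) ≈ -423.32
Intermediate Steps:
Function('X')(q) = 1 (Function('X')(q) = Mul(-3, Pow(-3, -1)) = Mul(-3, Rational(-1, 3)) = 1)
Function('u')(H, f) = Pow(Add(3, Pow(H, 2)), Rational(1, 2)) (Function('u')(H, f) = Pow(Add(Pow(H, 2), 3), Rational(1, 2)) = Pow(Add(3, Pow(H, 2)), Rational(1, 2)))
Mul(Function('u')(-2, Function('X')(-5)), -160) = Mul(Pow(Add(3, Pow(-2, 2)), Rational(1, 2)), -160) = Mul(Pow(Add(3, 4), Rational(1, 2)), -160) = Mul(Pow(7, Rational(1, 2)), -160) = Mul(-160, Pow(7, Rational(1, 2)))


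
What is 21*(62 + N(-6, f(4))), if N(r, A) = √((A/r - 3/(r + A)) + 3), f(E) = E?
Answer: 1302 + 7*√138/2 ≈ 1343.1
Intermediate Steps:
N(r, A) = √(3 - 3/(A + r) + A/r) (N(r, A) = √((A/r - 3/(A + r)) + 3) = √((-3/(A + r) + A/r) + 3) = √(3 - 3/(A + r) + A/r))
21*(62 + N(-6, f(4))) = 21*(62 + √(3 - 3/(4 - 6) + 4/(-6))) = 21*(62 + √(3 - 3/(-2) + 4*(-⅙))) = 21*(62 + √(3 - 3*(-½) - ⅔)) = 21*(62 + √(3 + 3/2 - ⅔)) = 21*(62 + √(23/6)) = 21*(62 + √138/6) = 1302 + 7*√138/2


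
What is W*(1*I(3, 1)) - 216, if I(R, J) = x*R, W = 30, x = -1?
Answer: -306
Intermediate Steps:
I(R, J) = -R
W*(1*I(3, 1)) - 216 = 30*(1*(-1*3)) - 216 = 30*(1*(-3)) - 216 = 30*(-3) - 216 = -90 - 216 = -306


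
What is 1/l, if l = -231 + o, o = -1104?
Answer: -1/1335 ≈ -0.00074906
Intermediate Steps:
l = -1335 (l = -231 - 1104 = -1335)
1/l = 1/(-1335) = -1/1335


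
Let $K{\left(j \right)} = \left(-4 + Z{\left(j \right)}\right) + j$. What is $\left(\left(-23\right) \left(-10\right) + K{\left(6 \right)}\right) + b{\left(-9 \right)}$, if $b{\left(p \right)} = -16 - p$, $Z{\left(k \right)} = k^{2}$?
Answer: $261$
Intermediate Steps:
$K{\left(j \right)} = -4 + j + j^{2}$ ($K{\left(j \right)} = \left(-4 + j^{2}\right) + j = -4 + j + j^{2}$)
$\left(\left(-23\right) \left(-10\right) + K{\left(6 \right)}\right) + b{\left(-9 \right)} = \left(\left(-23\right) \left(-10\right) + \left(-4 + 6 + 6^{2}\right)\right) - 7 = \left(230 + \left(-4 + 6 + 36\right)\right) + \left(-16 + 9\right) = \left(230 + 38\right) - 7 = 268 - 7 = 261$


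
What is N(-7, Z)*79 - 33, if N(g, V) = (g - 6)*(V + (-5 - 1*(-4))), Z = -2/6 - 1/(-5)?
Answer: 16964/15 ≈ 1130.9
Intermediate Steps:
Z = -2/15 (Z = -2*1/6 - 1*(-1/5) = -1/3 + 1/5 = -2/15 ≈ -0.13333)
N(g, V) = (-1 + V)*(-6 + g) (N(g, V) = (-6 + g)*(V + (-5 + 4)) = (-6 + g)*(V - 1) = (-6 + g)*(-1 + V) = (-1 + V)*(-6 + g))
N(-7, Z)*79 - 33 = (6 - 1*(-7) - 6*(-2/15) - 2/15*(-7))*79 - 33 = (6 + 7 + 4/5 + 14/15)*79 - 33 = (221/15)*79 - 33 = 17459/15 - 33 = 16964/15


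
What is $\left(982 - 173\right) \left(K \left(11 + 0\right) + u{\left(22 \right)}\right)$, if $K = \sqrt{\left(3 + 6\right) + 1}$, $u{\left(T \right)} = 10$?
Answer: $8090 + 8899 \sqrt{10} \approx 36231.0$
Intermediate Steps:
$K = \sqrt{10}$ ($K = \sqrt{9 + 1} = \sqrt{10} \approx 3.1623$)
$\left(982 - 173\right) \left(K \left(11 + 0\right) + u{\left(22 \right)}\right) = \left(982 - 173\right) \left(\sqrt{10} \left(11 + 0\right) + 10\right) = 809 \left(\sqrt{10} \cdot 11 + 10\right) = 809 \left(11 \sqrt{10} + 10\right) = 809 \left(10 + 11 \sqrt{10}\right) = 8090 + 8899 \sqrt{10}$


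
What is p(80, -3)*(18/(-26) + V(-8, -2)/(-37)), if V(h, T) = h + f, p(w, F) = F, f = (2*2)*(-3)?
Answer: 219/481 ≈ 0.45530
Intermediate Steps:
f = -12 (f = 4*(-3) = -12)
V(h, T) = -12 + h (V(h, T) = h - 12 = -12 + h)
p(80, -3)*(18/(-26) + V(-8, -2)/(-37)) = -3*(18/(-26) + (-12 - 8)/(-37)) = -3*(18*(-1/26) - 20*(-1/37)) = -3*(-9/13 + 20/37) = -3*(-73/481) = 219/481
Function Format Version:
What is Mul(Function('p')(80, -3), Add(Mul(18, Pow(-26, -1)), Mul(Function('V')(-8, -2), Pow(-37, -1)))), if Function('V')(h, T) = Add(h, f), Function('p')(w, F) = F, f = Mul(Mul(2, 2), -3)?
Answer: Rational(219, 481) ≈ 0.45530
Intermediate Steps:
f = -12 (f = Mul(4, -3) = -12)
Function('V')(h, T) = Add(-12, h) (Function('V')(h, T) = Add(h, -12) = Add(-12, h))
Mul(Function('p')(80, -3), Add(Mul(18, Pow(-26, -1)), Mul(Function('V')(-8, -2), Pow(-37, -1)))) = Mul(-3, Add(Mul(18, Pow(-26, -1)), Mul(Add(-12, -8), Pow(-37, -1)))) = Mul(-3, Add(Mul(18, Rational(-1, 26)), Mul(-20, Rational(-1, 37)))) = Mul(-3, Add(Rational(-9, 13), Rational(20, 37))) = Mul(-3, Rational(-73, 481)) = Rational(219, 481)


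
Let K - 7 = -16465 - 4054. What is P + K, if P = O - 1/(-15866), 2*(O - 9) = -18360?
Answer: -470950477/15866 ≈ -29683.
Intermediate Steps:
O = -9171 (O = 9 + (½)*(-18360) = 9 - 9180 = -9171)
P = -145507085/15866 (P = -9171 - 1/(-15866) = -9171 - 1*(-1/15866) = -9171 + 1/15866 = -145507085/15866 ≈ -9171.0)
K = -20512 (K = 7 + (-16465 - 4054) = 7 - 20519 = -20512)
P + K = -145507085/15866 - 20512 = -470950477/15866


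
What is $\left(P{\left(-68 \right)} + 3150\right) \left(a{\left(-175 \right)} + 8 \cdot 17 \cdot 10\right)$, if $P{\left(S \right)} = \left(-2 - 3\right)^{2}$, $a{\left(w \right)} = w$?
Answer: $3762375$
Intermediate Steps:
$P{\left(S \right)} = 25$ ($P{\left(S \right)} = \left(-5\right)^{2} = 25$)
$\left(P{\left(-68 \right)} + 3150\right) \left(a{\left(-175 \right)} + 8 \cdot 17 \cdot 10\right) = \left(25 + 3150\right) \left(-175 + 8 \cdot 17 \cdot 10\right) = 3175 \left(-175 + 136 \cdot 10\right) = 3175 \left(-175 + 1360\right) = 3175 \cdot 1185 = 3762375$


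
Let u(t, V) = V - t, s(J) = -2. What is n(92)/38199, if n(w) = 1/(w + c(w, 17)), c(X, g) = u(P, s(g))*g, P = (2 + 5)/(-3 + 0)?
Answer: 1/3730769 ≈ 2.6804e-7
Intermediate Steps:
P = -7/3 (P = 7/(-3) = 7*(-1/3) = -7/3 ≈ -2.3333)
c(X, g) = g/3 (c(X, g) = (-2 - 1*(-7/3))*g = (-2 + 7/3)*g = g/3)
n(w) = 1/(17/3 + w) (n(w) = 1/(w + (1/3)*17) = 1/(w + 17/3) = 1/(17/3 + w))
n(92)/38199 = (3/(17 + 3*92))/38199 = (3/(17 + 276))*(1/38199) = (3/293)*(1/38199) = 1/3730769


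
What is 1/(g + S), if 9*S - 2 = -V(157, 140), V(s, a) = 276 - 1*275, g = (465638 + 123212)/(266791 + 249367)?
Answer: 2322711/2907904 ≈ 0.79876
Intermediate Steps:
g = 294425/258079 (g = 588850/516158 = 588850*(1/516158) = 294425/258079 ≈ 1.1408)
V(s, a) = 1 (V(s, a) = 276 - 275 = 1)
S = ⅑ (S = 2/9 + (-1*1)/9 = 2/9 + (⅑)*(-1) = 2/9 - ⅑ = ⅑ ≈ 0.11111)
1/(g + S) = 1/(294425/258079 + ⅑) = 1/(2907904/2322711) = 2322711/2907904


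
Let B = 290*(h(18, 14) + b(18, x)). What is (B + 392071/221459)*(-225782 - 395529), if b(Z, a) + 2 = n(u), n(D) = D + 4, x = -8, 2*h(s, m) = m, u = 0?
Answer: -21139195311763/13027 ≈ -1.6227e+9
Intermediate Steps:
h(s, m) = m/2
n(D) = 4 + D
b(Z, a) = 2 (b(Z, a) = -2 + (4 + 0) = -2 + 4 = 2)
B = 2610 (B = 290*((½)*14 + 2) = 290*(7 + 2) = 290*9 = 2610)
(B + 392071/221459)*(-225782 - 395529) = (2610 + 392071/221459)*(-225782 - 395529) = (2610 + 392071*(1/221459))*(-621311) = (2610 + 23063/13027)*(-621311) = (34023533/13027)*(-621311) = -21139195311763/13027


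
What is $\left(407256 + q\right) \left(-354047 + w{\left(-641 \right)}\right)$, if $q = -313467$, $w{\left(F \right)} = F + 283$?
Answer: $-33239290545$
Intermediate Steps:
$w{\left(F \right)} = 283 + F$
$\left(407256 + q\right) \left(-354047 + w{\left(-641 \right)}\right) = \left(407256 - 313467\right) \left(-354047 + \left(283 - 641\right)\right) = 93789 \left(-354047 - 358\right) = 93789 \left(-354405\right) = -33239290545$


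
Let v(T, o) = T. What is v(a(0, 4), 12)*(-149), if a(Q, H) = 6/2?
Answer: -447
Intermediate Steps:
a(Q, H) = 3 (a(Q, H) = 6*(1/2) = 3)
v(a(0, 4), 12)*(-149) = 3*(-149) = -447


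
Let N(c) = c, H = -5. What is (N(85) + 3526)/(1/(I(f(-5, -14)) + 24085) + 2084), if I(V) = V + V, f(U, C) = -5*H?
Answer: 87151485/50297341 ≈ 1.7327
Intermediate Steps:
f(U, C) = 25 (f(U, C) = -5*(-5) = 25)
I(V) = 2*V
(N(85) + 3526)/(1/(I(f(-5, -14)) + 24085) + 2084) = (85 + 3526)/(1/(2*25 + 24085) + 2084) = 3611/(1/(50 + 24085) + 2084) = 3611/(1/24135 + 2084) = 3611/(50297341/24135) = 3611*(24135/50297341) = 87151485/50297341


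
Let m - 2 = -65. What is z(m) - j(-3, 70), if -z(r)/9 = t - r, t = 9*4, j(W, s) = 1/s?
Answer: -62371/70 ≈ -891.01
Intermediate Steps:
m = -63 (m = 2 - 65 = -63)
t = 36
z(r) = -324 + 9*r (z(r) = -9*(36 - r) = -324 + 9*r)
z(m) - j(-3, 70) = (-324 + 9*(-63)) - 1/70 = (-324 - 567) - 1*1/70 = -891 - 1/70 = -62371/70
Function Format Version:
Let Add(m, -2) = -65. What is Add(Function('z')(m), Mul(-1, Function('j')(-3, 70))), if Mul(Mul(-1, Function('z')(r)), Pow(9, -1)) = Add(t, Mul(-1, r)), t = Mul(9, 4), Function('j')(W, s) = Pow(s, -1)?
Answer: Rational(-62371, 70) ≈ -891.01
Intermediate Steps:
m = -63 (m = Add(2, -65) = -63)
t = 36
Function('z')(r) = Add(-324, Mul(9, r)) (Function('z')(r) = Mul(-9, Add(36, Mul(-1, r))) = Add(-324, Mul(9, r)))
Add(Function('z')(m), Mul(-1, Function('j')(-3, 70))) = Add(Add(-324, Mul(9, -63)), Mul(-1, Pow(70, -1))) = Add(Add(-324, -567), Mul(-1, Rational(1, 70))) = Add(-891, Rational(-1, 70)) = Rational(-62371, 70)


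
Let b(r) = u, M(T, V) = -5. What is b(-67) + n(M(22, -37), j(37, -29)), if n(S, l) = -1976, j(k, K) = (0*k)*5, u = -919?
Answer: -2895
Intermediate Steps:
j(k, K) = 0 (j(k, K) = 0*5 = 0)
b(r) = -919
b(-67) + n(M(22, -37), j(37, -29)) = -919 - 1976 = -2895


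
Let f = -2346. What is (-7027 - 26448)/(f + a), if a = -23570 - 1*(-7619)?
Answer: 33475/18297 ≈ 1.8295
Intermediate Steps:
a = -15951 (a = -23570 + 7619 = -15951)
(-7027 - 26448)/(f + a) = (-7027 - 26448)/(-2346 - 15951) = -33475/(-18297) = -33475*(-1/18297) = 33475/18297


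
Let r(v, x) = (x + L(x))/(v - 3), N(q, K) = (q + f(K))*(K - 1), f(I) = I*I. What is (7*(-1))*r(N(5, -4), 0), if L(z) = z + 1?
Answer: 7/108 ≈ 0.064815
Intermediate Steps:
f(I) = I²
L(z) = 1 + z
N(q, K) = (-1 + K)*(q + K²) (N(q, K) = (q + K²)*(K - 1) = (q + K²)*(-1 + K) = (-1 + K)*(q + K²))
r(v, x) = (1 + 2*x)/(-3 + v) (r(v, x) = (x + (1 + x))/(v - 3) = (1 + 2*x)/(-3 + v))
(7*(-1))*r(N(5, -4), 0) = (7*(-1))*((1 + 2*0)/(-3 + ((-4)³ - 1*5 - 1*(-4)² - 4*5))) = -7*(1 + 0)/(-3 + (-64 - 5 - 1*16 - 20)) = -7/(-3 + (-64 - 5 - 16 - 20)) = -7/(-3 - 105) = -7/(-108) = -(-7)/108 = -7*(-1/108) = 7/108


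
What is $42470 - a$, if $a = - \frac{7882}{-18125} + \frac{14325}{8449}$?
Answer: $\frac{6503449933107}{153138125} \approx 42468.0$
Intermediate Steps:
$a = \frac{326235643}{153138125}$ ($a = \left(-7882\right) \left(- \frac{1}{18125}\right) + 14325 \cdot \frac{1}{8449} = \frac{7882}{18125} + \frac{14325}{8449} = \frac{326235643}{153138125} \approx 2.1303$)
$42470 - a = 42470 - \frac{326235643}{153138125} = \frac{6503449933107}{153138125}$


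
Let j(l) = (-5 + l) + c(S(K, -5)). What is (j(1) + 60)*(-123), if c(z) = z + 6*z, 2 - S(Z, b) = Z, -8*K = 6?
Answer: -37023/4 ≈ -9255.8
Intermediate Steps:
K = -¾ (K = -⅛*6 = -¾ ≈ -0.75000)
S(Z, b) = 2 - Z
c(z) = 7*z
j(l) = 57/4 + l (j(l) = (-5 + l) + 7*(2 - 1*(-¾)) = (-5 + l) + 7*(2 + ¾) = (-5 + l) + 7*(11/4) = (-5 + l) + 77/4 = 57/4 + l)
(j(1) + 60)*(-123) = ((57/4 + 1) + 60)*(-123) = (61/4 + 60)*(-123) = (301/4)*(-123) = -37023/4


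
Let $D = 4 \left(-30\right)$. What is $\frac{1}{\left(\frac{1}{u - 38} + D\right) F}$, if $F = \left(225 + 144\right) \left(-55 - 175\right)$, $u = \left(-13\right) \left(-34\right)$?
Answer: $\frac{202}{2057206365} \approx 9.8191 \cdot 10^{-8}$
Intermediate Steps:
$u = 442$
$F = -84870$ ($F = 369 \left(-230\right) = -84870$)
$D = -120$
$\frac{1}{\left(\frac{1}{u - 38} + D\right) F} = \frac{1}{\left(\frac{1}{442 - 38} - 120\right) \left(-84870\right)} = \frac{1}{\left(\frac{1}{404} - 120\right) \left(-84870\right)} = \frac{1}{\left(- \frac{48479}{404}\right) \left(-84870\right)} = \frac{1}{\frac{2057206365}{202}} = \frac{202}{2057206365}$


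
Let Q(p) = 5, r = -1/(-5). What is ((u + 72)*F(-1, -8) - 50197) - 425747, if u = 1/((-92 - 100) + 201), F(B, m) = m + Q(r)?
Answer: -1428481/3 ≈ -4.7616e+5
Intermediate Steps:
r = ⅕ (r = -1*(-⅕) = ⅕ ≈ 0.20000)
F(B, m) = 5 + m (F(B, m) = m + 5 = 5 + m)
u = ⅑ (u = 1/(-192 + 201) = 1/9 = ⅑ ≈ 0.11111)
((u + 72)*F(-1, -8) - 50197) - 425747 = ((⅑ + 72)*(5 - 8) - 50197) - 425747 = ((649/9)*(-3) - 50197) - 425747 = (-649/3 - 50197) - 425747 = -151240/3 - 425747 = -1428481/3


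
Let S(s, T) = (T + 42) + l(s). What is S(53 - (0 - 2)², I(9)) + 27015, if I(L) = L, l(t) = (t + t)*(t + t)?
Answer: 36670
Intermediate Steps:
l(t) = 4*t² (l(t) = (2*t)*(2*t) = 4*t²)
S(s, T) = 42 + T + 4*s² (S(s, T) = (T + 42) + 4*s² = (42 + T) + 4*s² = 42 + T + 4*s²)
S(53 - (0 - 2)², I(9)) + 27015 = (42 + 9 + 4*(53 - (0 - 2)²)²) + 27015 = (42 + 9 + 4*(53 - 1*(-2)²)²) + 27015 = (42 + 9 + 4*(53 - 1*4)²) + 27015 = (42 + 9 + 4*(53 - 4)²) + 27015 = (42 + 9 + 4*49²) + 27015 = (42 + 9 + 4*2401) + 27015 = (42 + 9 + 9604) + 27015 = 9655 + 27015 = 36670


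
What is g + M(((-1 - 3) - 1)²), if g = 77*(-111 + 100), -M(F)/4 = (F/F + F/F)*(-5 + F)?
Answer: -1007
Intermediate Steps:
M(F) = 40 - 8*F (M(F) = -4*(F/F + F/F)*(-5 + F) = -4*(1 + 1)*(-5 + F) = -8*(-5 + F) = -4*(-10 + 2*F) = 40 - 8*F)
g = -847 (g = 77*(-11) = -847)
g + M(((-1 - 3) - 1)²) = -847 + (40 - 8*((-1 - 3) - 1)²) = -847 + (40 - 8*(-4 - 1)²) = -847 + (40 - 8*(-5)²) = -847 + (40 - 8*25) = -847 + (40 - 200) = -847 - 160 = -1007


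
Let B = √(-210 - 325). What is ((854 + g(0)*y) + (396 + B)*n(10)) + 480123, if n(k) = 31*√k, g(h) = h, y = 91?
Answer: 480977 + 31*√10*(396 + I*√535) ≈ 5.198e+5 + 2267.5*I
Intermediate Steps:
B = I*√535 (B = √(-535) = I*√535 ≈ 23.13*I)
((854 + g(0)*y) + (396 + B)*n(10)) + 480123 = ((854 + 0*91) + (396 + I*√535)*(31*√10)) + 480123 = ((854 + 0) + 31*√10*(396 + I*√535)) + 480123 = (854 + 31*√10*(396 + I*√535)) + 480123 = 480977 + 31*√10*(396 + I*√535)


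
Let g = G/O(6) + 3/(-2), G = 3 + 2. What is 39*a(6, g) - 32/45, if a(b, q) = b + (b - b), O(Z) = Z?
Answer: 10498/45 ≈ 233.29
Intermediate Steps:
G = 5
g = -⅔ (g = 5/6 + 3/(-2) = 5*(⅙) + 3*(-½) = ⅚ - 3/2 = -⅔ ≈ -0.66667)
a(b, q) = b (a(b, q) = b + 0 = b)
39*a(6, g) - 32/45 = 39*6 - 32/45 = 234 - 32*1/45 = 234 - 32/45 = 10498/45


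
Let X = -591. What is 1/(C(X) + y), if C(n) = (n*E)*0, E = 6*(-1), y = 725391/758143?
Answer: 758143/725391 ≈ 1.0452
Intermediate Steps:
y = 725391/758143 (y = 725391*(1/758143) = 725391/758143 ≈ 0.95680)
E = -6
C(n) = 0 (C(n) = (n*(-6))*0 = -6*n*0 = 0)
1/(C(X) + y) = 1/(0 + 725391/758143) = 1/(725391/758143) = 758143/725391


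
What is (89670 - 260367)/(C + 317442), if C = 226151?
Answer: -170697/543593 ≈ -0.31402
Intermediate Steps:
(89670 - 260367)/(C + 317442) = (89670 - 260367)/(226151 + 317442) = -170697/543593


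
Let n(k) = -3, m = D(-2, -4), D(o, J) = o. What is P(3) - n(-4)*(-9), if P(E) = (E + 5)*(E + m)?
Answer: -19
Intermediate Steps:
m = -2
P(E) = (-2 + E)*(5 + E) (P(E) = (E + 5)*(E - 2) = (5 + E)*(-2 + E) = (-2 + E)*(5 + E))
P(3) - n(-4)*(-9) = (-10 + 3² + 3*3) - (-3)*(-9) = (-10 + 9 + 9) - 1*27 = 8 - 27 = -19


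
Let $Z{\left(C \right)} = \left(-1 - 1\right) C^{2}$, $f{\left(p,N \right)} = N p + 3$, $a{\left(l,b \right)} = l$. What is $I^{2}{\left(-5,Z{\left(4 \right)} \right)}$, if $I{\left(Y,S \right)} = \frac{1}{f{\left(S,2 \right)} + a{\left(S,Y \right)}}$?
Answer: $\frac{1}{8649} \approx 0.00011562$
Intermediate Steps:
$f{\left(p,N \right)} = 3 + N p$
$Z{\left(C \right)} = - 2 C^{2}$
$I{\left(Y,S \right)} = \frac{1}{3 + 3 S}$ ($I{\left(Y,S \right)} = \frac{1}{\left(3 + 2 S\right) + S} = \frac{1}{3 + 3 S}$)
$I^{2}{\left(-5,Z{\left(4 \right)} \right)} = \left(\frac{1}{3 \left(1 - 2 \cdot 4^{2}\right)}\right)^{2} = \left(\frac{1}{3 \left(1 - 32\right)}\right)^{2} = \left(\frac{1}{3 \left(-31\right)}\right)^{2} = \left(\frac{1}{3} \left(- \frac{1}{31}\right)\right)^{2} = \left(- \frac{1}{93}\right)^{2} = \frac{1}{8649}$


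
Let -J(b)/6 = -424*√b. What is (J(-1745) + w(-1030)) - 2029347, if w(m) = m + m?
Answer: -2031407 + 2544*I*√1745 ≈ -2.0314e+6 + 1.0627e+5*I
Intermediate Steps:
J(b) = 2544*√b (J(b) = -(-2544)*√b = 2544*√b)
w(m) = 2*m
(J(-1745) + w(-1030)) - 2029347 = (2544*√(-1745) + 2*(-1030)) - 2029347 = (2544*(I*√1745) - 2060) - 2029347 = (2544*I*√1745 - 2060) - 2029347 = (-2060 + 2544*I*√1745) - 2029347 = -2031407 + 2544*I*√1745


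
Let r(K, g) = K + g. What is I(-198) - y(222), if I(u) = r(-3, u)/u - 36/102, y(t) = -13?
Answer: 15329/1122 ≈ 13.662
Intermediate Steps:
I(u) = -6/17 + (-3 + u)/u (I(u) = (-3 + u)/u - 36/102 = (-3 + u)/u - 36*1/102 = (-3 + u)/u - 6/17 = -6/17 + (-3 + u)/u)
I(-198) - y(222) = (11/17 - 3/(-198)) - 1*(-13) = (11/17 - 3*(-1/198)) + 13 = (11/17 + 1/66) + 13 = 743/1122 + 13 = 15329/1122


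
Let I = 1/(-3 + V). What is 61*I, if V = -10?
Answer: -61/13 ≈ -4.6923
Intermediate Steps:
I = -1/13 (I = 1/(-3 - 10) = 1/(-13) = -1/13 ≈ -0.076923)
61*I = 61*(-1/13) = -61/13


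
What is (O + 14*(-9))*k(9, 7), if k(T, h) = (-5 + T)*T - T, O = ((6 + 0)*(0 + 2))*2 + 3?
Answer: -2673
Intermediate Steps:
O = 27 (O = (6*2)*2 + 3 = 12*2 + 3 = 24 + 3 = 27)
k(T, h) = -T + T*(-5 + T) (k(T, h) = T*(-5 + T) - T = -T + T*(-5 + T))
(O + 14*(-9))*k(9, 7) = (27 + 14*(-9))*(9*(-6 + 9)) = (27 - 126)*(9*3) = -99*27 = -2673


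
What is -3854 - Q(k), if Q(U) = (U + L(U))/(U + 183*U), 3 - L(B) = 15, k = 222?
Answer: -26238067/6808 ≈ -3854.0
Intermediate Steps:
L(B) = -12 (L(B) = 3 - 1*15 = 3 - 15 = -12)
Q(U) = (-12 + U)/(184*U) (Q(U) = (U - 12)/(U + 183*U) = (-12 + U)/((184*U)) = (-12 + U)*(1/(184*U)) = (-12 + U)/(184*U))
-3854 - Q(k) = -3854 - (-12 + 222)/(184*222) = -3854 - 210/(184*222) = -3854 - 1*35/6808 = -3854 - 35/6808 = -26238067/6808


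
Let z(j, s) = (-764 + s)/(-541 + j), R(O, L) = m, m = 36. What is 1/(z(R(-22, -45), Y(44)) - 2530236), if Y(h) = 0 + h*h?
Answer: -505/1277770352 ≈ -3.9522e-7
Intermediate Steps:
R(O, L) = 36
Y(h) = h**2 (Y(h) = 0 + h**2 = h**2)
z(j, s) = (-764 + s)/(-541 + j)
1/(z(R(-22, -45), Y(44)) - 2530236) = 1/((-764 + 44**2)/(-541 + 36) - 2530236) = 1/((-764 + 1936)/(-505) - 2530236) = 1/(-1/505*1172 - 2530236) = 1/(-1172/505 - 2530236) = 1/(-1277770352/505) = -505/1277770352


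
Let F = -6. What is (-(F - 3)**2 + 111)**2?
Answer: 900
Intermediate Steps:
(-(F - 3)**2 + 111)**2 = (-(-6 - 3)**2 + 111)**2 = (-1*(-9)**2 + 111)**2 = (-1*81 + 111)**2 = (-81 + 111)**2 = 30**2 = 900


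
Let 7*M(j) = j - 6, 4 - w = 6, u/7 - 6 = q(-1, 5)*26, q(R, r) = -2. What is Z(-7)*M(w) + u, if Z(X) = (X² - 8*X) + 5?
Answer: -3134/7 ≈ -447.71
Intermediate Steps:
Z(X) = 5 + X² - 8*X
u = -322 (u = 42 + 7*(-2*26) = 42 + 7*(-52) = 42 - 364 = -322)
w = -2 (w = 4 - 1*6 = 4 - 6 = -2)
M(j) = -6/7 + j/7 (M(j) = (j - 6)/7 = (-6 + j)/7 = -6/7 + j/7)
Z(-7)*M(w) + u = (5 + (-7)² - 8*(-7))*(-6/7 + (⅐)*(-2)) - 322 = (5 + 49 + 56)*(-6/7 - 2/7) - 322 = 110*(-8/7) - 322 = -880/7 - 322 = -3134/7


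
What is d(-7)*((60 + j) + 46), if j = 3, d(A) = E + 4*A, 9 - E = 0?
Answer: -2071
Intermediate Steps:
E = 9 (E = 9 - 1*0 = 9 + 0 = 9)
d(A) = 9 + 4*A
d(-7)*((60 + j) + 46) = (9 + 4*(-7))*((60 + 3) + 46) = (9 - 28)*(63 + 46) = -19*109 = -2071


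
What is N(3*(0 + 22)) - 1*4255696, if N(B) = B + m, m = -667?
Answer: -4256297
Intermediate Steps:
N(B) = -667 + B (N(B) = B - 667 = -667 + B)
N(3*(0 + 22)) - 1*4255696 = (-667 + 3*(0 + 22)) - 1*4255696 = (-667 + 3*22) - 4255696 = (-667 + 66) - 4255696 = -601 - 4255696 = -4256297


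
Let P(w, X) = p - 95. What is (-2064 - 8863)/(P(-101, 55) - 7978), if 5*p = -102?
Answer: 7805/5781 ≈ 1.3501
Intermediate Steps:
p = -102/5 (p = (1/5)*(-102) = -102/5 ≈ -20.400)
P(w, X) = -577/5 (P(w, X) = -102/5 - 95 = -577/5)
(-2064 - 8863)/(P(-101, 55) - 7978) = (-2064 - 8863)/(-577/5 - 7978) = -10927/(-40467/5) = -10927*(-5/40467) = 7805/5781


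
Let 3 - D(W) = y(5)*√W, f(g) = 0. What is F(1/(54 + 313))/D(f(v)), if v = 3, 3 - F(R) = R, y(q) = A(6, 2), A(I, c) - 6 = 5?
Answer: 1100/1101 ≈ 0.99909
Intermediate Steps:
A(I, c) = 11 (A(I, c) = 6 + 5 = 11)
y(q) = 11
F(R) = 3 - R
D(W) = 3 - 11*√W
F(1/(54 + 313))/D(f(v)) = (3 - 1/(54 + 313))/(3 - 11*√0) = (3 - 1/367)/(3 - 11*0) = (3 - 1*1/367)/(3 + 0) = (3 - 1/367)/3 = (1100/367)*(⅓) = 1100/1101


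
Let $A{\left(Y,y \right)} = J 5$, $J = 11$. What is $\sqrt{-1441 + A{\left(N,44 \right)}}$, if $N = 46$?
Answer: $3 i \sqrt{154} \approx 37.229 i$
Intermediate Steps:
$A{\left(Y,y \right)} = 55$ ($A{\left(Y,y \right)} = 11 \cdot 5 = 55$)
$\sqrt{-1441 + A{\left(N,44 \right)}} = \sqrt{-1441 + 55} = \sqrt{-1386} = 3 i \sqrt{154}$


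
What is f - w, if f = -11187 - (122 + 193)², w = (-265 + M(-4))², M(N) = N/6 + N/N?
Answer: -1624144/9 ≈ -1.8046e+5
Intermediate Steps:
M(N) = 1 + N/6 (M(N) = N*(⅙) + 1 = N/6 + 1 = 1 + N/6)
w = 630436/9 (w = (-265 + (1 + (⅙)*(-4)))² = (-265 + (1 - ⅔))² = (-265 + ⅓)² = (-794/3)² = 630436/9 ≈ 70049.)
f = -110412 (f = -11187 - 1*315² = -11187 - 1*99225 = -11187 - 99225 = -110412)
f - w = -110412 - 1*630436/9 = -110412 - 630436/9 = -1624144/9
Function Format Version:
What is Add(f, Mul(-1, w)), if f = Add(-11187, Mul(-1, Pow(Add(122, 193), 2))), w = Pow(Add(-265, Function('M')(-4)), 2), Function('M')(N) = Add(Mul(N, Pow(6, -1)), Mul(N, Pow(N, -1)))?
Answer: Rational(-1624144, 9) ≈ -1.8046e+5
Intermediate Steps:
Function('M')(N) = Add(1, Mul(Rational(1, 6), N)) (Function('M')(N) = Add(Mul(N, Rational(1, 6)), 1) = Add(Mul(Rational(1, 6), N), 1) = Add(1, Mul(Rational(1, 6), N)))
w = Rational(630436, 9) (w = Pow(Add(-265, Add(1, Mul(Rational(1, 6), -4))), 2) = Pow(Add(-265, Add(1, Rational(-2, 3))), 2) = Pow(Add(-265, Rational(1, 3)), 2) = Pow(Rational(-794, 3), 2) = Rational(630436, 9) ≈ 70049.)
f = -110412 (f = Add(-11187, Mul(-1, Pow(315, 2))) = Add(-11187, Mul(-1, 99225)) = Add(-11187, -99225) = -110412)
Add(f, Mul(-1, w)) = Add(-110412, Mul(-1, Rational(630436, 9))) = Add(-110412, Rational(-630436, 9)) = Rational(-1624144, 9)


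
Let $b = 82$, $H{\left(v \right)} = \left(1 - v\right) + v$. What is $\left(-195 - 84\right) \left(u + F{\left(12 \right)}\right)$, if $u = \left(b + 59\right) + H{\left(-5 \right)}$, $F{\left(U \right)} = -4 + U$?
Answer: $-41850$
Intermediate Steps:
$H{\left(v \right)} = 1$
$u = 142$ ($u = \left(82 + 59\right) + 1 = 141 + 1 = 142$)
$\left(-195 - 84\right) \left(u + F{\left(12 \right)}\right) = \left(-195 - 84\right) \left(142 + \left(-4 + 12\right)\right) = - 279 \left(142 + 8\right) = \left(-279\right) 150 = -41850$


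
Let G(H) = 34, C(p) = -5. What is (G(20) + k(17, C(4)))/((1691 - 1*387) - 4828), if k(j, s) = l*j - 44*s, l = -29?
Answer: 239/3524 ≈ 0.067821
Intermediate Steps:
k(j, s) = -44*s - 29*j (k(j, s) = -29*j - 44*s = -44*s - 29*j)
(G(20) + k(17, C(4)))/((1691 - 1*387) - 4828) = (34 + (-44*(-5) - 29*17))/((1691 - 1*387) - 4828) = (34 + (220 - 493))/((1691 - 387) - 4828) = (34 - 273)/(1304 - 4828) = -239/(-3524) = -239*(-1/3524) = 239/3524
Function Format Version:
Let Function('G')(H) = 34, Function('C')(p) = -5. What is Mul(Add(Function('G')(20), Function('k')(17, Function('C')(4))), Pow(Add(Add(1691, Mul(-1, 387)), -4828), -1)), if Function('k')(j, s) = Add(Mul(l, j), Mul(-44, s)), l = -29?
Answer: Rational(239, 3524) ≈ 0.067821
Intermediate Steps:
Function('k')(j, s) = Add(Mul(-44, s), Mul(-29, j)) (Function('k')(j, s) = Add(Mul(-29, j), Mul(-44, s)) = Add(Mul(-44, s), Mul(-29, j)))
Mul(Add(Function('G')(20), Function('k')(17, Function('C')(4))), Pow(Add(Add(1691, Mul(-1, 387)), -4828), -1)) = Mul(Add(34, Add(Mul(-44, -5), Mul(-29, 17))), Pow(Add(Add(1691, Mul(-1, 387)), -4828), -1)) = Mul(Add(34, Add(220, -493)), Pow(Add(Add(1691, -387), -4828), -1)) = Mul(Add(34, -273), Pow(Add(1304, -4828), -1)) = Mul(-239, Pow(-3524, -1)) = Mul(-239, Rational(-1, 3524)) = Rational(239, 3524)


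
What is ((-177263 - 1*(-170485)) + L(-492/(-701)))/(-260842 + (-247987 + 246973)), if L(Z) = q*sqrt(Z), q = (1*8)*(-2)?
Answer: 3389/130928 + sqrt(86223)/5736283 ≈ 0.025936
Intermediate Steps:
q = -16 (q = 8*(-2) = -16)
L(Z) = -16*sqrt(Z)
((-177263 - 1*(-170485)) + L(-492/(-701)))/(-260842 + (-247987 + 246973)) = ((-177263 - 1*(-170485)) - 16*2*sqrt(123)*sqrt(-1/(-701)))/(-260842 + (-247987 + 246973)) = ((-177263 + 170485) - 16*2*sqrt(86223)/701)/(-260842 - 1014) = (-6778 - 32*sqrt(86223)/701)/(-261856) = (-6778 - 32*sqrt(86223)/701)*(-1/261856) = 3389/130928 + sqrt(86223)/5736283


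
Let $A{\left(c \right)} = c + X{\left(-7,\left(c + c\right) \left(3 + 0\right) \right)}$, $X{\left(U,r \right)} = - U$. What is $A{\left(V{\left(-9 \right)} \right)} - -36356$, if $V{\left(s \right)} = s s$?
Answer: $36444$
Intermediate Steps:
$V{\left(s \right)} = s^{2}$
$A{\left(c \right)} = 7 + c$ ($A{\left(c \right)} = c - -7 = c + 7 = 7 + c$)
$A{\left(V{\left(-9 \right)} \right)} - -36356 = \left(7 + \left(-9\right)^{2}\right) - -36356 = \left(7 + 81\right) + 36356 = 88 + 36356 = 36444$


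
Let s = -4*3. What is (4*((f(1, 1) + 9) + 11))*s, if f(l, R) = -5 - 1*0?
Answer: -720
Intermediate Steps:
s = -12
f(l, R) = -5 (f(l, R) = -5 + 0 = -5)
(4*((f(1, 1) + 9) + 11))*s = (4*((-5 + 9) + 11))*(-12) = (4*(4 + 11))*(-12) = (4*15)*(-12) = 60*(-12) = -720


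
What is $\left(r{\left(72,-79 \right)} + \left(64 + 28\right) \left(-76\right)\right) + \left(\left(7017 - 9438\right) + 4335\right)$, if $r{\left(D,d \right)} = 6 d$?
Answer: $-5552$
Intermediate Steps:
$\left(r{\left(72,-79 \right)} + \left(64 + 28\right) \left(-76\right)\right) + \left(\left(7017 - 9438\right) + 4335\right) = \left(6 \left(-79\right) + \left(64 + 28\right) \left(-76\right)\right) + \left(\left(7017 - 9438\right) + 4335\right) = \left(-474 + 92 \left(-76\right)\right) + \left(-2421 + 4335\right) = \left(-474 - 6992\right) + 1914 = -7466 + 1914 = -5552$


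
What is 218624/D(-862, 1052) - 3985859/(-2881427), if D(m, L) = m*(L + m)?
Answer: 5713722643/117980028515 ≈ 0.048430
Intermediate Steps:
218624/D(-862, 1052) - 3985859/(-2881427) = 218624/((-862*(1052 - 862))) - 3985859/(-2881427) = 218624/((-862*190)) - 3985859*(-1/2881427) = 218624/(-163780) + 3985859/2881427 = 218624*(-1/163780) + 3985859/2881427 = -54656/40945 + 3985859/2881427 = 5713722643/117980028515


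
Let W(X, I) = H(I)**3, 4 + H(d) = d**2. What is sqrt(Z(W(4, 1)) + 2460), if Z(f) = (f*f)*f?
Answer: I*sqrt(17223) ≈ 131.24*I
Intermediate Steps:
H(d) = -4 + d**2
W(X, I) = (-4 + I**2)**3
Z(f) = f**3 (Z(f) = f**2*f = f**3)
sqrt(Z(W(4, 1)) + 2460) = sqrt(((-4 + 1**2)**3)**3 + 2460) = sqrt(((-4 + 1)**3)**3 + 2460) = sqrt(((-3)**3)**3 + 2460) = sqrt((-27)**3 + 2460) = sqrt(-19683 + 2460) = sqrt(-17223) = I*sqrt(17223)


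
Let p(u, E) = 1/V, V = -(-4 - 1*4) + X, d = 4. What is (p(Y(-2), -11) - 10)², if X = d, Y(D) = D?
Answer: 14161/144 ≈ 98.340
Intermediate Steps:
X = 4
V = 12 (V = -(-4 - 1*4) + 4 = -(-4 - 4) + 4 = -1*(-8) + 4 = 8 + 4 = 12)
p(u, E) = 1/12
(p(Y(-2), -11) - 10)² = (1/12 - 10)² = (-119/12)² = 14161/144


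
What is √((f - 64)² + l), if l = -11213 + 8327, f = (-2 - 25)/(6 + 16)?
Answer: √662401/22 ≈ 36.995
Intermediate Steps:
f = -27/22 ≈ -1.2273
l = -2886
√((f - 64)² + l) = √((-27/22 - 64)² - 2886) = √((-1435/22)² - 2886) = √(2059225/484 - 2886) = √(662401/484) = √662401/22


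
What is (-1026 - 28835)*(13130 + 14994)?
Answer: -839810764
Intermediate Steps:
(-1026 - 28835)*(13130 + 14994) = -29861*28124 = -839810764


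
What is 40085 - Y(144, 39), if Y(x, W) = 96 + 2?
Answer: 39987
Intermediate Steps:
Y(x, W) = 98
40085 - Y(144, 39) = 40085 - 1*98 = 40085 - 98 = 39987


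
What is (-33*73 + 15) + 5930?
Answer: 3536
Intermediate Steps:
(-33*73 + 15) + 5930 = (-2409 + 15) + 5930 = -2394 + 5930 = 3536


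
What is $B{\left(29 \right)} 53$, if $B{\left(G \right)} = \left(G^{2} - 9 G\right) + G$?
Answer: $32277$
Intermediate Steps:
$B{\left(G \right)} = G^{2} - 8 G$
$B{\left(29 \right)} 53 = 29 \left(-8 + 29\right) 53 = 29 \cdot 21 \cdot 53 = 609 \cdot 53 = 32277$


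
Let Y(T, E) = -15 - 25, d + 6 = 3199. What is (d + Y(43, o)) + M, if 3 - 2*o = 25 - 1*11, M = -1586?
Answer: 1567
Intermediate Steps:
d = 3193 (d = -6 + 3199 = 3193)
o = -11/2 (o = 3/2 - (25 - 1*11)/2 = 3/2 - (25 - 11)/2 = 3/2 - 1/2*14 = 3/2 - 7 = -11/2 ≈ -5.5000)
Y(T, E) = -40
(d + Y(43, o)) + M = (3193 - 40) - 1586 = 3153 - 1586 = 1567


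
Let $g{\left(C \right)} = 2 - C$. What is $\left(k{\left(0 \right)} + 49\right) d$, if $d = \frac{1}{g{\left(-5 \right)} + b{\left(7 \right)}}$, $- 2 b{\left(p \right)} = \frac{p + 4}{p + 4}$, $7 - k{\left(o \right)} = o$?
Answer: $\frac{112}{13} \approx 8.6154$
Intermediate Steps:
$k{\left(o \right)} = 7 - o$
$b{\left(p \right)} = - \frac{1}{2}$ ($b{\left(p \right)} = - \frac{\left(p + 4\right) \frac{1}{p + 4}}{2} = - \frac{\left(4 + p\right) \frac{1}{4 + p}}{2} = \left(- \frac{1}{2}\right) 1 = - \frac{1}{2}$)
$d = \frac{2}{13}$ ($d = \frac{1}{\left(2 - -5\right) - \frac{1}{2}} = \frac{1}{\left(2 + 5\right) - \frac{1}{2}} = \frac{1}{7 - \frac{1}{2}} = \frac{1}{\frac{13}{2}} = \frac{2}{13} \approx 0.15385$)
$\left(k{\left(0 \right)} + 49\right) d = \left(\left(7 - 0\right) + 49\right) \frac{2}{13} = \left(\left(7 + 0\right) + 49\right) \frac{2}{13} = \left(7 + 49\right) \frac{2}{13} = 56 \cdot \frac{2}{13} = \frac{112}{13}$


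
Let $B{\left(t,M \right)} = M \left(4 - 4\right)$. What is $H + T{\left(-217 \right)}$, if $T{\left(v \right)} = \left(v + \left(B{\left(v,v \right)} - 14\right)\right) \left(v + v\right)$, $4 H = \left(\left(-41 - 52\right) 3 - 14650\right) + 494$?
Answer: $\frac{386581}{4} \approx 96645.0$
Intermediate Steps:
$B{\left(t,M \right)} = 0$ ($B{\left(t,M \right)} = M 0 = 0$)
$H = - \frac{14435}{4}$ ($H = \frac{\left(\left(-41 - 52\right) 3 - 14650\right) + 494}{4} = \frac{\left(\left(-93\right) 3 - 14650\right) + 494}{4} = \frac{\left(-279 - 14650\right) + 494}{4} = \frac{-14929 + 494}{4} = \frac{1}{4} \left(-14435\right) = - \frac{14435}{4} \approx -3608.8$)
$T{\left(v \right)} = 2 v \left(-14 + v\right)$ ($T{\left(v \right)} = \left(v + \left(0 - 14\right)\right) \left(v + v\right) = \left(v - 14\right) 2 v = \left(-14 + v\right) 2 v = 2 v \left(-14 + v\right)$)
$H + T{\left(-217 \right)} = - \frac{14435}{4} + 2 \left(-217\right) \left(-14 - 217\right) = - \frac{14435}{4} + 2 \left(-217\right) \left(-231\right) = - \frac{14435}{4} + 100254 = \frac{386581}{4}$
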